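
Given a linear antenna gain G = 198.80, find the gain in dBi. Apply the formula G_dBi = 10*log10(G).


G_dBi = 10 * log10(198.80) = 22.98 dBi

22.98 dBi


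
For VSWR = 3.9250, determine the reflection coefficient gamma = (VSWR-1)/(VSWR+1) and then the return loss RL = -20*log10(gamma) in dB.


gamma = (3.9250 - 1) / (3.9250 + 1) = 0.5939086
RL = -20 * log10(0.5939086) = 4.526 dB

4.526 dB


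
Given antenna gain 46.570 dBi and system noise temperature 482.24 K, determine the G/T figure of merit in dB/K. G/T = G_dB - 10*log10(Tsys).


G/T = 46.570 - 10*log10(482.24) = 46.570 - 26.83263 = 19.74 dB/K

19.74 dB/K


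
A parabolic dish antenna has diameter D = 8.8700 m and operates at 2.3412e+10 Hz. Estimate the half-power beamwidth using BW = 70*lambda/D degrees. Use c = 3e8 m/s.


lambda = c / f = 3.0000e+08 / 2.3412e+10 = 0.01281394 m
BW = 70 * 0.01281394 / 8.8700 = 0.1011 deg

0.1011 deg


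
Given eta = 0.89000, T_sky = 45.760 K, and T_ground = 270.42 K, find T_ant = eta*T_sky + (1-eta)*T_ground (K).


T_ant = 0.89000 * 45.760 + (1 - 0.89000) * 270.42 = 70.47 K

70.47 K


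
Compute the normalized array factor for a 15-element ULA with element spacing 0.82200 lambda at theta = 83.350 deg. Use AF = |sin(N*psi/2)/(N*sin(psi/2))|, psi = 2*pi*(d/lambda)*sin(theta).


psi = 2*pi*0.82200*sin(83.350 deg) = 5.130030 rad
AF = |sin(15*5.130030/2) / (15*sin(5.130030/2))| = 0.08566

0.08566


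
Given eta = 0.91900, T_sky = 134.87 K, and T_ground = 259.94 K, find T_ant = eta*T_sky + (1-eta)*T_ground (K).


T_ant = 0.91900 * 134.87 + (1 - 0.91900) * 259.94 = 145.0 K

145.0 K


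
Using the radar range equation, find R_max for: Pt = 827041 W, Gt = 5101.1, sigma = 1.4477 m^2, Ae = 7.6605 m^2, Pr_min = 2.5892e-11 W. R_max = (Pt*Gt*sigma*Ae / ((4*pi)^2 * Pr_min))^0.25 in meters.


R^4 = 827041*5101.1*1.4477*7.6605 / ((4*pi)^2 * 2.5892e-11) = 1.144304e+19
R_max = 1.144304e+19^0.25 = 58161 m

58161 m


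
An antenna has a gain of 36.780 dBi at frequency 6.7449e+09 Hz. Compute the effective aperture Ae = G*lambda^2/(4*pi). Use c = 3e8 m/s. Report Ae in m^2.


lambda = c / f = 3.0000e+08 / 6.7449e+09 = 0.04447805 m
G_linear = 10^(36.780/10) = 4764.310
Ae = G_linear * lambda^2 / (4*pi) = 4764.310 * 0.04447805^2 / (4*pi) = 0.7500 m^2

0.7500 m^2


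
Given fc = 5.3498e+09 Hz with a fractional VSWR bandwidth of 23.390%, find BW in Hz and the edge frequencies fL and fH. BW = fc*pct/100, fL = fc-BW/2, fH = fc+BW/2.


BW = 5.3498e+09 * 23.390/100 = 1.251318e+09 Hz
fL = 5.3498e+09 - 1.251318e+09/2 = 4.724e+09 Hz
fH = 5.3498e+09 + 1.251318e+09/2 = 5.975e+09 Hz

BW=1.251e+09 Hz, fL=4.724e+09 Hz, fH=5.975e+09 Hz


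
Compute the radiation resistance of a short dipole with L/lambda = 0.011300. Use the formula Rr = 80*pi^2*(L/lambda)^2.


Rr = 80 * pi^2 * (0.011300)^2 = 80 * 9.869604 * 1.276900e-04 = 0.1008 ohm

0.1008 ohm


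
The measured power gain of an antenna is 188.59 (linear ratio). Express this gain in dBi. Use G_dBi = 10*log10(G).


G_dBi = 10 * log10(188.59) = 22.76 dBi

22.76 dBi


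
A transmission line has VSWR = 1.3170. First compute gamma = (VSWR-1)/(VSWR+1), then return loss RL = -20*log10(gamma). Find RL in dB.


gamma = (1.3170 - 1) / (1.3170 + 1) = 0.1368148
RL = -20 * log10(0.1368148) = 17.28 dB

17.28 dB


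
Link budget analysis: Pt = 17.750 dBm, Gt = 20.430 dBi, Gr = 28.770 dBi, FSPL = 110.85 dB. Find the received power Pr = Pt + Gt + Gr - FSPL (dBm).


Pr = 17.750 + 20.430 + 28.770 - 110.85 = -43.90 dBm

-43.90 dBm


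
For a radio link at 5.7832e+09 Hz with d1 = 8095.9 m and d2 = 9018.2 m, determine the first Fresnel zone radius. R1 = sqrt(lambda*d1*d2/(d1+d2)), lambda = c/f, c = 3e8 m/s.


lambda = c / f = 3.0000e+08 / 5.7832e+09 = 0.05187439 m
R1 = sqrt(0.05187439 * 8095.9 * 9018.2 / (8095.9 + 9018.2)) = 14.88 m

14.88 m


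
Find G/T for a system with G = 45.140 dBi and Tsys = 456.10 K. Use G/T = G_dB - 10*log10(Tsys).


G/T = 45.140 - 10*log10(456.10) = 45.140 - 26.59060 = 18.55 dB/K

18.55 dB/K


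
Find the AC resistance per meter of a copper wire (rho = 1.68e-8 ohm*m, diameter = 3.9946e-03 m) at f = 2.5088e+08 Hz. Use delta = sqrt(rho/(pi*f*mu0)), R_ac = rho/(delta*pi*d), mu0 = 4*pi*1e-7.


delta = sqrt(1.68e-8 / (pi * 2.5088e+08 * 4*pi*1e-7)) = 4.118525e-06 m
R_ac = 1.68e-8 / (4.118525e-06 * pi * 3.9946e-03) = 0.3250 ohm/m

0.3250 ohm/m


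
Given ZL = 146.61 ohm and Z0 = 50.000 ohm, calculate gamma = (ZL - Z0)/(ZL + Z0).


gamma = (146.61 - 50.000) / (146.61 + 50.000) = 0.4914

0.4914


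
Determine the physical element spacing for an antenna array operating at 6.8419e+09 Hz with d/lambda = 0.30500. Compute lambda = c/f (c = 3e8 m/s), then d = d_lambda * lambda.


lambda = c / f = 3.0000e+08 / 6.8419e+09 = 0.04384747 m
d = 0.30500 * 0.04384747 = 0.01337 m

0.01337 m


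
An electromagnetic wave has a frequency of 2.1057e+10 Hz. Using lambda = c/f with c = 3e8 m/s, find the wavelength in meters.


lambda = c / f = 3.0000e+08 / 2.1057e+10 = 0.01425 m

0.01425 m


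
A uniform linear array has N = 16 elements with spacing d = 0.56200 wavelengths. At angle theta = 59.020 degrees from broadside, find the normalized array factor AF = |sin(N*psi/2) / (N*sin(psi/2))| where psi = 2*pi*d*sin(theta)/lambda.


psi = 2*pi*0.56200*sin(59.020 deg) = 3.027421 rad
AF = |sin(16*3.027421/2) / (16*sin(3.027421/2))| = 0.04955

0.04955


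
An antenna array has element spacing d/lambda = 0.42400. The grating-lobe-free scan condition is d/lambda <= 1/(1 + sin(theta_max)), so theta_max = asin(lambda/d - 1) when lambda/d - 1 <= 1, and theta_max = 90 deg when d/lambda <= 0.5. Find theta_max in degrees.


lambda/d - 1 = 1/0.42400 - 1 = 1.358491 >= 1
d/lambda <= 0.5, so the array can scan to endfire without grating lobes: theta_max = 90 deg

90 deg


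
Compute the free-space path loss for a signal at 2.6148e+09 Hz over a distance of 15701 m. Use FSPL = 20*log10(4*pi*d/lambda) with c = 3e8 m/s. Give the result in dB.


lambda = c / f = 3.0000e+08 / 2.6148e+09 = 0.1147315 m
FSPL = 20 * log10(4*pi*15701/0.1147315) = 124.7 dB

124.7 dB


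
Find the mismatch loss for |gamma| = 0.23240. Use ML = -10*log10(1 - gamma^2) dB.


ML = -10 * log10(1 - 0.23240^2) = -10 * log10(0.94599024) = 0.2411 dB

0.2411 dB


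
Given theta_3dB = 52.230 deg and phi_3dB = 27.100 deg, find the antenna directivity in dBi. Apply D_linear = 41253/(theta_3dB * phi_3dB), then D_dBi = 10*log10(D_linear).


D_linear = 41253 / (52.230 * 27.100) = 29.14514
D_dBi = 10 * log10(29.14514) = 14.65 dBi

14.65 dBi


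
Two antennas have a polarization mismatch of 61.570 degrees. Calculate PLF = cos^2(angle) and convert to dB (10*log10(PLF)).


PLF_linear = cos^2(61.570 deg) = 0.2266567
PLF_dB = 10 * log10(0.2266567) = -6.446 dB

-6.446 dB


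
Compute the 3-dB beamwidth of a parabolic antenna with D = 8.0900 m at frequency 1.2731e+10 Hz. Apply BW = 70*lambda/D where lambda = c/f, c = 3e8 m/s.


lambda = c / f = 3.0000e+08 / 1.2731e+10 = 0.02356453 m
BW = 70 * 0.02356453 / 8.0900 = 0.2039 deg

0.2039 deg


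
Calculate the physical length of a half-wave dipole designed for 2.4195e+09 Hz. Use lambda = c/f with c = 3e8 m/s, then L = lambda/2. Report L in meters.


lambda = c / f = 3.0000e+08 / 2.4195e+09 = 0.1239926 m
L = lambda / 2 = 0.1239926 / 2 = 0.06200 m

0.06200 m


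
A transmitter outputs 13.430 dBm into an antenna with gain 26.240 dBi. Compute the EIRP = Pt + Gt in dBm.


EIRP = Pt + Gt = 13.430 + 26.240 = 39.67 dBm

39.67 dBm


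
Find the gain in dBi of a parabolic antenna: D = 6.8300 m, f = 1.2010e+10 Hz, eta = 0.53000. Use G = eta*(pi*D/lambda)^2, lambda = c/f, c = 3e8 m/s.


lambda = c / f = 3.0000e+08 / 1.2010e+10 = 0.02497918 m
G_linear = 0.53000 * (pi * 6.8300 / 0.02497918)^2 = 391075.6
G_dBi = 10 * log10(391075.6) = 55.92 dBi

55.92 dBi


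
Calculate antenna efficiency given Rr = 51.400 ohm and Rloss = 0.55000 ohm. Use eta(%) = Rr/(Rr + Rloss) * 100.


eta = 51.400 / (51.400 + 0.55000) * 100 = 98.94%

98.94%


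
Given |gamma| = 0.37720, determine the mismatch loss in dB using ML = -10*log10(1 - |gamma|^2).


ML = -10 * log10(1 - 0.37720^2) = -10 * log10(0.85772016) = 0.6665 dB

0.6665 dB


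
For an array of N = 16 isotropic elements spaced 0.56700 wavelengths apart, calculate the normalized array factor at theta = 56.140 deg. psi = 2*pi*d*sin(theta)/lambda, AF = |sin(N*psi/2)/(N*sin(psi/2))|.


psi = 2*pi*0.56700*sin(56.140 deg) = 2.958360 rad
AF = |sin(16*2.958360/2) / (16*sin(2.958360/2))| = 0.06242

0.06242


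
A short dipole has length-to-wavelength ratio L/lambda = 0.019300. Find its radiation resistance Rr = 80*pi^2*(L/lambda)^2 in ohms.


Rr = 80 * pi^2 * (0.019300)^2 = 80 * 9.869604 * 3.724900e-04 = 0.2941 ohm

0.2941 ohm


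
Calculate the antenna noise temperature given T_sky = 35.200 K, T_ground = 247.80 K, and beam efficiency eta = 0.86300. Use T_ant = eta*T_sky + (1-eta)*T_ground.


T_ant = 0.86300 * 35.200 + (1 - 0.86300) * 247.80 = 64.33 K

64.33 K


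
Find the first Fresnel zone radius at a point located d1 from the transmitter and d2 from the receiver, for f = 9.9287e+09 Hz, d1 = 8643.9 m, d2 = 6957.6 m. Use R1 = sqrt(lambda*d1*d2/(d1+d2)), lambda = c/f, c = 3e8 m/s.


lambda = c / f = 3.0000e+08 / 9.9287e+09 = 0.03021544 m
R1 = sqrt(0.03021544 * 8643.9 * 6957.6 / (8643.9 + 6957.6)) = 10.79 m

10.79 m


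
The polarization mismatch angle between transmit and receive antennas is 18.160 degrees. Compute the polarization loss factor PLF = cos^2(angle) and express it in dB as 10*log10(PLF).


PLF_linear = cos^2(18.160 deg) = 0.9028608
PLF_dB = 10 * log10(0.9028608) = -0.4438 dB

-0.4438 dB


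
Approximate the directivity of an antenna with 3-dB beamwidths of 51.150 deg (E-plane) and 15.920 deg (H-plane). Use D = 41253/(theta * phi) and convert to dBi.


D_linear = 41253 / (51.150 * 15.920) = 50.66019
D_dBi = 10 * log10(50.66019) = 17.05 dBi

17.05 dBi


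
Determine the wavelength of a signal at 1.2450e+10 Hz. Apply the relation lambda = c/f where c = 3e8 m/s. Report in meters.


lambda = c / f = 3.0000e+08 / 1.2450e+10 = 0.02410 m

0.02410 m


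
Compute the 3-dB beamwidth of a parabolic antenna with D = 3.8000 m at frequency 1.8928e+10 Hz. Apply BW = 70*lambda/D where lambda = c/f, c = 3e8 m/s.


lambda = c / f = 3.0000e+08 / 1.8928e+10 = 0.01584954 m
BW = 70 * 0.01584954 / 3.8000 = 0.2920 deg

0.2920 deg


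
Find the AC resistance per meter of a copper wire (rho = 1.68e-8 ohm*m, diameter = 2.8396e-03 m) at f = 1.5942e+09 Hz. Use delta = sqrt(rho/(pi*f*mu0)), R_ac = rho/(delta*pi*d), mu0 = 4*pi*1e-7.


delta = sqrt(1.68e-8 / (pi * 1.5942e+09 * 4*pi*1e-7)) = 1.633817e-06 m
R_ac = 1.68e-8 / (1.633817e-06 * pi * 2.8396e-03) = 1.153 ohm/m

1.153 ohm/m


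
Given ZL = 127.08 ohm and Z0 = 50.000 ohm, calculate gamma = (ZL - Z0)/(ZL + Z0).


gamma = (127.08 - 50.000) / (127.08 + 50.000) = 0.4353

0.4353


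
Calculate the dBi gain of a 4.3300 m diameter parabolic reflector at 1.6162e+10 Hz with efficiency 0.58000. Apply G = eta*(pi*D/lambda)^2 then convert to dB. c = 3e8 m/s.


lambda = c / f = 3.0000e+08 / 1.6162e+10 = 0.01856206 m
G_linear = 0.58000 * (pi * 4.3300 / 0.01856206)^2 = 311495.1
G_dBi = 10 * log10(311495.1) = 54.93 dBi

54.93 dBi


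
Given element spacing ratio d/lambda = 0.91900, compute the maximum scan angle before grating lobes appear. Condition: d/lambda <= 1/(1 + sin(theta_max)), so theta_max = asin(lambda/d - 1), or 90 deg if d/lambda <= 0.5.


lambda/d - 1 = 1/0.91900 - 1 = 0.08813928
theta_max = asin(0.08813928) = 5.057 deg

5.057 deg


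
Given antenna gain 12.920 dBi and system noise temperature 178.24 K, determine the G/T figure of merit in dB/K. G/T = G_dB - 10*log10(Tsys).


G/T = 12.920 - 10*log10(178.24) = 12.920 - 22.51005 = -9.590 dB/K

-9.590 dB/K


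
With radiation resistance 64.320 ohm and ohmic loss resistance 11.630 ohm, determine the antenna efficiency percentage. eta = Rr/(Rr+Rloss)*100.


eta = 64.320 / (64.320 + 11.630) * 100 = 84.69%

84.69%


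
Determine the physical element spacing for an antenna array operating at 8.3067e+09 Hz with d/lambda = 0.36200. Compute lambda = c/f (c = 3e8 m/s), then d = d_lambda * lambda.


lambda = c / f = 3.0000e+08 / 8.3067e+09 = 0.03611542 m
d = 0.36200 * 0.03611542 = 0.01307 m

0.01307 m


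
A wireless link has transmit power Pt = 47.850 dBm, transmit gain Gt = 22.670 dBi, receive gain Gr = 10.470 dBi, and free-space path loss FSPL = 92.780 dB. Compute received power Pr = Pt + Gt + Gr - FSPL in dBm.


Pr = 47.850 + 22.670 + 10.470 - 92.780 = -11.79 dBm

-11.79 dBm


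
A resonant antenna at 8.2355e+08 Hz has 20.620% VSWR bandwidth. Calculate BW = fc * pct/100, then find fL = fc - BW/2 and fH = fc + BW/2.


BW = 8.2355e+08 * 20.620/100 = 1.698160e+08 Hz
fL = 8.2355e+08 - 1.698160e+08/2 = 7.386e+08 Hz
fH = 8.2355e+08 + 1.698160e+08/2 = 9.085e+08 Hz

BW=1.698e+08 Hz, fL=7.386e+08 Hz, fH=9.085e+08 Hz


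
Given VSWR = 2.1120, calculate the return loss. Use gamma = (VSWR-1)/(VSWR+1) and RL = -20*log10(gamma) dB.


gamma = (2.1120 - 1) / (2.1120 + 1) = 0.3573265
RL = -20 * log10(0.3573265) = 8.939 dB

8.939 dB


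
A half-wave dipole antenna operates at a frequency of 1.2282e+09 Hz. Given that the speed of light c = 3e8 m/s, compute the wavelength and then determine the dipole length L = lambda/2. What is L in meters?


lambda = c / f = 3.0000e+08 / 1.2282e+09 = 0.2442599 m
L = lambda / 2 = 0.2442599 / 2 = 0.1221 m

0.1221 m


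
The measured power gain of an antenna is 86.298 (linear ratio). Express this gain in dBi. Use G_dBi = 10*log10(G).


G_dBi = 10 * log10(86.298) = 19.36 dBi

19.36 dBi


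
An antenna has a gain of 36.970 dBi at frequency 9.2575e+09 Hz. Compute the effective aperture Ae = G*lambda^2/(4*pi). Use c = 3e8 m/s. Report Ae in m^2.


lambda = c / f = 3.0000e+08 / 9.2575e+09 = 0.03240616 m
G_linear = 10^(36.970/10) = 4977.371
Ae = G_linear * lambda^2 / (4*pi) = 4977.371 * 0.03240616^2 / (4*pi) = 0.4160 m^2

0.4160 m^2


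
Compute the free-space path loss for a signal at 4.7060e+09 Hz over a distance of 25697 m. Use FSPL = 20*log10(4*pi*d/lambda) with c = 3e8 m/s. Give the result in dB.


lambda = c / f = 3.0000e+08 / 4.7060e+09 = 0.06374841 m
FSPL = 20 * log10(4*pi*25697/0.06374841) = 134.1 dB

134.1 dB


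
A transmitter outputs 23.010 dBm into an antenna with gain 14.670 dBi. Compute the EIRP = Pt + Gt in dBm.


EIRP = Pt + Gt = 23.010 + 14.670 = 37.68 dBm

37.68 dBm


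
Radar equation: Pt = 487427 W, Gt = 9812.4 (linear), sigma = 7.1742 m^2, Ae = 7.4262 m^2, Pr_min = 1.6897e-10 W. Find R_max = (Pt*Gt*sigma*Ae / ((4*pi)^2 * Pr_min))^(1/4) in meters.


R^4 = 487427*9812.4*7.1742*7.4262 / ((4*pi)^2 * 1.6897e-10) = 9.549829e+18
R_max = 9.549829e+18^0.25 = 55590 m

55590 m


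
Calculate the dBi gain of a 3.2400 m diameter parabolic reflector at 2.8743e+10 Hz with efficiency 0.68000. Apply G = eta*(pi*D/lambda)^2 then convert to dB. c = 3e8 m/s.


lambda = c / f = 3.0000e+08 / 2.8743e+10 = 0.01043732 m
G_linear = 0.68000 * (pi * 3.2400 / 0.01043732)^2 = 646726.5
G_dBi = 10 * log10(646726.5) = 58.11 dBi

58.11 dBi


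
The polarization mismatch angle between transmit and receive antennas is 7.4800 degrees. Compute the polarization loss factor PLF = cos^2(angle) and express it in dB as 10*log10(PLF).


PLF_linear = cos^2(7.4800 deg) = 0.9830531
PLF_dB = 10 * log10(0.9830531) = -0.07423 dB

-0.07423 dB


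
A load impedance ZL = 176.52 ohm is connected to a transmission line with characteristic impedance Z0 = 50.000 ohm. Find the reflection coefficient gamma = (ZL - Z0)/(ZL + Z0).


gamma = (176.52 - 50.000) / (176.52 + 50.000) = 0.5585

0.5585


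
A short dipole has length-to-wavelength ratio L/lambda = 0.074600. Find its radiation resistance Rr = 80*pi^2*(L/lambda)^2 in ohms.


Rr = 80 * pi^2 * (0.074600)^2 = 80 * 9.869604 * 5.565160e-03 = 4.394 ohm

4.394 ohm


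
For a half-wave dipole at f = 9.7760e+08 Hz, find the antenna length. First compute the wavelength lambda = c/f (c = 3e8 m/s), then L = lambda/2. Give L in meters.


lambda = c / f = 3.0000e+08 / 9.7760e+08 = 0.3068740 m
L = lambda / 2 = 0.3068740 / 2 = 0.1534 m

0.1534 m


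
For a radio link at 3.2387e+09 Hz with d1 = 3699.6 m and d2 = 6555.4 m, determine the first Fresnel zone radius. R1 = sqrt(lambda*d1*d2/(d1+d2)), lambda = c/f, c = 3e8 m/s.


lambda = c / f = 3.0000e+08 / 3.2387e+09 = 0.09262976 m
R1 = sqrt(0.09262976 * 3699.6 * 6555.4 / (3699.6 + 6555.4)) = 14.80 m

14.80 m


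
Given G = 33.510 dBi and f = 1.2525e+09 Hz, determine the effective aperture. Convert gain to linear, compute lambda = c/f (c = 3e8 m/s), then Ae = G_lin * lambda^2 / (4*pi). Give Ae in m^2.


lambda = c / f = 3.0000e+08 / 1.2525e+09 = 0.2395210 m
G_linear = 10^(33.510/10) = 2243.882
Ae = G_linear * lambda^2 / (4*pi) = 2243.882 * 0.2395210^2 / (4*pi) = 10.24 m^2

10.24 m^2


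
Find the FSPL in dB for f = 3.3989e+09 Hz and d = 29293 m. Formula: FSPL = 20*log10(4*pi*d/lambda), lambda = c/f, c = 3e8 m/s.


lambda = c / f = 3.0000e+08 / 3.3989e+09 = 0.08826385 m
FSPL = 20 * log10(4*pi*29293/0.08826385) = 132.4 dB

132.4 dB


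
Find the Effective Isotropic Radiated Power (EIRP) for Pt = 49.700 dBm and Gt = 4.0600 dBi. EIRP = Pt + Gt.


EIRP = Pt + Gt = 49.700 + 4.0600 = 53.76 dBm

53.76 dBm


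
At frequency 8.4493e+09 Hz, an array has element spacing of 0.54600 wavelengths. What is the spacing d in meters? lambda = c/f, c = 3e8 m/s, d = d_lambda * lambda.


lambda = c / f = 3.0000e+08 / 8.4493e+09 = 0.03550590 m
d = 0.54600 * 0.03550590 = 0.01939 m

0.01939 m


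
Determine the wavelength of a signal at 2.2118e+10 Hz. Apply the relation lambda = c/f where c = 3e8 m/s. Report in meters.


lambda = c / f = 3.0000e+08 / 2.2118e+10 = 0.01356 m

0.01356 m


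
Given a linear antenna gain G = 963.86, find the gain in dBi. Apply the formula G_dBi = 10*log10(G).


G_dBi = 10 * log10(963.86) = 29.84 dBi

29.84 dBi


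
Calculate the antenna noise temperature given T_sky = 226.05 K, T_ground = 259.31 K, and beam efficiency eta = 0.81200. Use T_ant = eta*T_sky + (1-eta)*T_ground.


T_ant = 0.81200 * 226.05 + (1 - 0.81200) * 259.31 = 232.3 K

232.3 K


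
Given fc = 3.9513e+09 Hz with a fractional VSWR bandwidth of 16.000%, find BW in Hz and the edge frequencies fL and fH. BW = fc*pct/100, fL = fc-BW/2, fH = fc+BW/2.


BW = 3.9513e+09 * 16.000/100 = 6.322080e+08 Hz
fL = 3.9513e+09 - 6.322080e+08/2 = 3.635e+09 Hz
fH = 3.9513e+09 + 6.322080e+08/2 = 4.267e+09 Hz

BW=6.322e+08 Hz, fL=3.635e+09 Hz, fH=4.267e+09 Hz


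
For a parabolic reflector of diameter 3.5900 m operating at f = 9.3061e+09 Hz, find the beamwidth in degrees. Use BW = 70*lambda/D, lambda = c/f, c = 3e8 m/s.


lambda = c / f = 3.0000e+08 / 9.3061e+09 = 0.03223692 m
BW = 70 * 0.03223692 / 3.5900 = 0.6286 deg

0.6286 deg


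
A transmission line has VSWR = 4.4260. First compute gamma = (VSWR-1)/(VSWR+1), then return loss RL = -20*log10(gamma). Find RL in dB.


gamma = (4.4260 - 1) / (4.4260 + 1) = 0.6314043
RL = -20 * log10(0.6314043) = 3.994 dB

3.994 dB


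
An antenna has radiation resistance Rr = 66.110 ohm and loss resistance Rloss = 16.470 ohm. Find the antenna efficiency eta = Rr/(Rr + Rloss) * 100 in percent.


eta = 66.110 / (66.110 + 16.470) * 100 = 80.06%

80.06%


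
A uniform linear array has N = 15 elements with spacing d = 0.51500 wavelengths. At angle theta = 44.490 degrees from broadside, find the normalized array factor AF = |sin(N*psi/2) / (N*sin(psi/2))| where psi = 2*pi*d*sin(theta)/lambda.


psi = 2*pi*0.51500*sin(44.490 deg) = 2.267628 rad
AF = |sin(15*2.267628/2) / (15*sin(2.267628/2))| = 0.07088

0.07088


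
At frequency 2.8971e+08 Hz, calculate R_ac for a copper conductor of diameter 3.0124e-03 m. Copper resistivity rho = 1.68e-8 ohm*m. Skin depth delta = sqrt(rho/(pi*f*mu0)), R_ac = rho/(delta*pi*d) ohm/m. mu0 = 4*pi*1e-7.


delta = sqrt(1.68e-8 / (pi * 2.8971e+08 * 4*pi*1e-7)) = 3.832596e-06 m
R_ac = 1.68e-8 / (3.832596e-06 * pi * 3.0124e-03) = 0.4632 ohm/m

0.4632 ohm/m


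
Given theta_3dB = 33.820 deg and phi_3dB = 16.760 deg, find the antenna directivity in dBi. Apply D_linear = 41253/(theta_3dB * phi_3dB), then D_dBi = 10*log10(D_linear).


D_linear = 41253 / (33.820 * 16.760) = 72.77931
D_dBi = 10 * log10(72.77931) = 18.62 dBi

18.62 dBi


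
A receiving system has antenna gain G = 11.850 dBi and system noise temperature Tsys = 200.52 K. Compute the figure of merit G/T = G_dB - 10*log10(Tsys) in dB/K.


G/T = 11.850 - 10*log10(200.52) = 11.850 - 23.02158 = -11.17 dB/K

-11.17 dB/K


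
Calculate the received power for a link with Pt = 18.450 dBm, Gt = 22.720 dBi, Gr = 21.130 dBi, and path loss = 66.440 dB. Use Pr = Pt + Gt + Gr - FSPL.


Pr = 18.450 + 22.720 + 21.130 - 66.440 = -4.14 dBm

-4.14 dBm


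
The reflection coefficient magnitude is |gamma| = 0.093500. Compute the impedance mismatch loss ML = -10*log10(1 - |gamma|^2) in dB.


ML = -10 * log10(1 - 0.093500^2) = -10 * log10(0.99125775) = 0.03813 dB

0.03813 dB


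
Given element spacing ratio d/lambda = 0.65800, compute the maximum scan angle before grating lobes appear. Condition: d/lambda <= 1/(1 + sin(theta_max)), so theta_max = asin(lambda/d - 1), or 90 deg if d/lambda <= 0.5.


lambda/d - 1 = 1/0.65800 - 1 = 0.5197568
theta_max = asin(0.5197568) = 31.32 deg

31.32 deg


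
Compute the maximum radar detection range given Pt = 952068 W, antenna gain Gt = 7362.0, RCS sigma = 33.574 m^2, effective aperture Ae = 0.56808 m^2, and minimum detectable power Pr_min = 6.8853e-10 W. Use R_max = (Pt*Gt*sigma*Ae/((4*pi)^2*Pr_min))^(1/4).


R^4 = 952068*7362.0*33.574*0.56808 / ((4*pi)^2 * 6.8853e-10) = 1.229515e+18
R_max = 1.229515e+18^0.25 = 33299 m

33299 m


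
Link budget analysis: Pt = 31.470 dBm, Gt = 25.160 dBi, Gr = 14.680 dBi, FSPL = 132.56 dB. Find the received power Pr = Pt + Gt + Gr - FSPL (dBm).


Pr = 31.470 + 25.160 + 14.680 - 132.56 = -61.25 dBm

-61.25 dBm


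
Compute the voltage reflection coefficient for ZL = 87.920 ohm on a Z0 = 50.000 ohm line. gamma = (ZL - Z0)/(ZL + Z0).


gamma = (87.920 - 50.000) / (87.920 + 50.000) = 0.2749

0.2749


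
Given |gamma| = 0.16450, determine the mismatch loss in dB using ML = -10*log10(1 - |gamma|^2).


ML = -10 * log10(1 - 0.16450^2) = -10 * log10(0.97293975) = 0.1191 dB

0.1191 dB


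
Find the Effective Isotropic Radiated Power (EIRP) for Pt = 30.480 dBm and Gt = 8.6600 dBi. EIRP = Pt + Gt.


EIRP = Pt + Gt = 30.480 + 8.6600 = 39.14 dBm

39.14 dBm


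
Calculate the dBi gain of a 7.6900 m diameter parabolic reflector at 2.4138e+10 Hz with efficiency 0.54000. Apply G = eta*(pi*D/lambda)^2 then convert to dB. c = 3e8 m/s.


lambda = c / f = 3.0000e+08 / 2.4138e+10 = 0.01242854 m
G_linear = 0.54000 * (pi * 7.6900 / 0.01242854)^2 = 2.040356e+06
G_dBi = 10 * log10(2.040356e+06) = 63.10 dBi

63.10 dBi


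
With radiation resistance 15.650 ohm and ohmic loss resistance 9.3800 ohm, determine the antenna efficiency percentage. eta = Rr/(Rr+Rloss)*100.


eta = 15.650 / (15.650 + 9.3800) * 100 = 62.52%

62.52%


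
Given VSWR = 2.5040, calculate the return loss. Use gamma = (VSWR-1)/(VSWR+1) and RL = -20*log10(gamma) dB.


gamma = (2.5040 - 1) / (2.5040 + 1) = 0.4292237
RL = -20 * log10(0.4292237) = 7.346 dB

7.346 dB


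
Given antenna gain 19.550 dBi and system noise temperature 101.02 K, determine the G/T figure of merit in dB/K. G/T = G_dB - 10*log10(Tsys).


G/T = 19.550 - 10*log10(101.02) = 19.550 - 20.04407 = -0.4941 dB/K

-0.4941 dB/K


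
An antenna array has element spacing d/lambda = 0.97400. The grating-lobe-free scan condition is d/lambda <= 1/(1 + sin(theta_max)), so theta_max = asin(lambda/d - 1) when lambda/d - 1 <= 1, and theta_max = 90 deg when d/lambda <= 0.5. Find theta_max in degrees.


lambda/d - 1 = 1/0.97400 - 1 = 0.02669405
theta_max = asin(0.02669405) = 1.530 deg

1.530 deg


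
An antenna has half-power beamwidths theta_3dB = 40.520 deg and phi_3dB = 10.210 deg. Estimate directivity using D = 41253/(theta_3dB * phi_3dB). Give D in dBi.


D_linear = 41253 / (40.520 * 10.210) = 99.71497
D_dBi = 10 * log10(99.71497) = 19.99 dBi

19.99 dBi


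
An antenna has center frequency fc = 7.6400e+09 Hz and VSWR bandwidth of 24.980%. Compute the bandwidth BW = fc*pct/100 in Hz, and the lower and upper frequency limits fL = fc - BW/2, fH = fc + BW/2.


BW = 7.6400e+09 * 24.980/100 = 1.908472e+09 Hz
fL = 7.6400e+09 - 1.908472e+09/2 = 6.686e+09 Hz
fH = 7.6400e+09 + 1.908472e+09/2 = 8.594e+09 Hz

BW=1.908e+09 Hz, fL=6.686e+09 Hz, fH=8.594e+09 Hz


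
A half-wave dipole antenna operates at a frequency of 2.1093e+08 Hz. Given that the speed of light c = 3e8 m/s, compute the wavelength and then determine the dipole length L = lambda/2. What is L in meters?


lambda = c / f = 3.0000e+08 / 2.1093e+08 = 1.422273 m
L = lambda / 2 = 1.422273 / 2 = 0.7111 m

0.7111 m


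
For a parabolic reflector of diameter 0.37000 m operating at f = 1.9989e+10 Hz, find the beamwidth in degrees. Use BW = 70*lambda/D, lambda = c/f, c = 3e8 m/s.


lambda = c / f = 3.0000e+08 / 1.9989e+10 = 0.01500825 m
BW = 70 * 0.01500825 / 0.37000 = 2.839 deg

2.839 deg


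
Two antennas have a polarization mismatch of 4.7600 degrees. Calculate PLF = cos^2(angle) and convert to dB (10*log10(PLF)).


PLF_linear = cos^2(4.7600 deg) = 0.9931140
PLF_dB = 10 * log10(0.9931140) = -0.03001 dB

-0.03001 dB


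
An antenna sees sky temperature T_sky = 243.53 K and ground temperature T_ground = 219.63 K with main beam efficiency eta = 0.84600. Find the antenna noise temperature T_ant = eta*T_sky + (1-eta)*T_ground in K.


T_ant = 0.84600 * 243.53 + (1 - 0.84600) * 219.63 = 239.8 K

239.8 K


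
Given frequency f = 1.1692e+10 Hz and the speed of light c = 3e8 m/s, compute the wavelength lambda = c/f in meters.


lambda = c / f = 3.0000e+08 / 1.1692e+10 = 0.02566 m

0.02566 m


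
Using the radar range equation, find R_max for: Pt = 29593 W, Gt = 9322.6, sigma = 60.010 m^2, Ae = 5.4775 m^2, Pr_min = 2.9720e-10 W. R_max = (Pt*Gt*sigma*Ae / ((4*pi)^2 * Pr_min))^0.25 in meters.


R^4 = 29593*9322.6*60.010*5.4775 / ((4*pi)^2 * 2.9720e-10) = 1.932251e+18
R_max = 1.932251e+18^0.25 = 37283 m

37283 m


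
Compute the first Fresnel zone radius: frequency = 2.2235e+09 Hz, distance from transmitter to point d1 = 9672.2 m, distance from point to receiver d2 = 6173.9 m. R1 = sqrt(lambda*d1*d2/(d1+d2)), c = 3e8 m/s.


lambda = c / f = 3.0000e+08 / 2.2235e+09 = 0.1349224 m
R1 = sqrt(0.1349224 * 9672.2 * 6173.9 / (9672.2 + 6173.9)) = 22.55 m

22.55 m


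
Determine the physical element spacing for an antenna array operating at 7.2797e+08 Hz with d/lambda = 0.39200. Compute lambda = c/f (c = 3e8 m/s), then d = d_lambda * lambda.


lambda = c / f = 3.0000e+08 / 7.2797e+08 = 0.4121049 m
d = 0.39200 * 0.4121049 = 0.1615 m

0.1615 m


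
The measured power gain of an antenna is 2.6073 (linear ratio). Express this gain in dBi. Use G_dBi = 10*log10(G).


G_dBi = 10 * log10(2.6073) = 4.162 dBi

4.162 dBi


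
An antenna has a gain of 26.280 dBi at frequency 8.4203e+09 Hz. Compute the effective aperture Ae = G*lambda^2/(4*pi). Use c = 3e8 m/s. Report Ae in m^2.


lambda = c / f = 3.0000e+08 / 8.4203e+09 = 0.03562818 m
G_linear = 10^(26.280/10) = 424.6196
Ae = G_linear * lambda^2 / (4*pi) = 424.6196 * 0.03562818^2 / (4*pi) = 0.04289 m^2

0.04289 m^2


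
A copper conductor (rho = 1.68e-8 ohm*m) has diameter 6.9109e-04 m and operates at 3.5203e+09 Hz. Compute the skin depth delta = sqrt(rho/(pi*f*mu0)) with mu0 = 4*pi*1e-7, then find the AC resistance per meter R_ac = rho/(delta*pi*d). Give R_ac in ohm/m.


delta = sqrt(1.68e-8 / (pi * 3.5203e+09 * 4*pi*1e-7)) = 1.099474e-06 m
R_ac = 1.68e-8 / (1.099474e-06 * pi * 6.9109e-04) = 7.038 ohm/m

7.038 ohm/m


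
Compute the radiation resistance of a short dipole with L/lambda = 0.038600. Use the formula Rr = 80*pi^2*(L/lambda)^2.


Rr = 80 * pi^2 * (0.038600)^2 = 80 * 9.869604 * 1.489960e-03 = 1.176 ohm

1.176 ohm


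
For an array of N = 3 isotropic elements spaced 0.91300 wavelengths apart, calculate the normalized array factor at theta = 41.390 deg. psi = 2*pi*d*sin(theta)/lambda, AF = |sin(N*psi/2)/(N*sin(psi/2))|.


psi = 2*pi*0.91300*sin(41.390 deg) = 3.792896 rad
AF = |sin(3*3.792896/2) / (3*sin(3.792896/2))| = 0.1969

0.1969


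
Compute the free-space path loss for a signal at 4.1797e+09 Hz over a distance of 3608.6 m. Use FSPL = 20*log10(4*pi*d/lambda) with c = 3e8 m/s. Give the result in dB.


lambda = c / f = 3.0000e+08 / 4.1797e+09 = 0.07177549 m
FSPL = 20 * log10(4*pi*3608.6/0.07177549) = 116.0 dB

116.0 dB


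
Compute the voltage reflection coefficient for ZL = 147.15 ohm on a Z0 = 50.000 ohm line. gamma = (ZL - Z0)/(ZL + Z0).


gamma = (147.15 - 50.000) / (147.15 + 50.000) = 0.4928

0.4928


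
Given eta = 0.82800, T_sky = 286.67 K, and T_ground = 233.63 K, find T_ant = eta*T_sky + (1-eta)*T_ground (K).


T_ant = 0.82800 * 286.67 + (1 - 0.82800) * 233.63 = 277.5 K

277.5 K


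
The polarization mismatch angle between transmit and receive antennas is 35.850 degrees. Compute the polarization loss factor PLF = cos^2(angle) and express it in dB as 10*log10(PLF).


PLF_linear = cos^2(35.850 deg) = 0.6569962
PLF_dB = 10 * log10(0.6569962) = -1.824 dB

-1.824 dB


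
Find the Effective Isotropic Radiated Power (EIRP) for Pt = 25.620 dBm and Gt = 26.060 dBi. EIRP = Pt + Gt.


EIRP = Pt + Gt = 25.620 + 26.060 = 51.68 dBm

51.68 dBm


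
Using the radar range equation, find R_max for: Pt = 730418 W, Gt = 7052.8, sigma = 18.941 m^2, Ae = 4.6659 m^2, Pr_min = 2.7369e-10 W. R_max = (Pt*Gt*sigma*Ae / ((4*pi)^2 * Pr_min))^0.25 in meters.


R^4 = 730418*7052.8*18.941*4.6659 / ((4*pi)^2 * 2.7369e-10) = 1.053399e+19
R_max = 1.053399e+19^0.25 = 56970 m

56970 m


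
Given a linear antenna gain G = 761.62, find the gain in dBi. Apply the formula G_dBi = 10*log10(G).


G_dBi = 10 * log10(761.62) = 28.82 dBi

28.82 dBi


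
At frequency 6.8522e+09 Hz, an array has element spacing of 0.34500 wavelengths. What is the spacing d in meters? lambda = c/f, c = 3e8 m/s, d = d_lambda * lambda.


lambda = c / f = 3.0000e+08 / 6.8522e+09 = 0.04378156 m
d = 0.34500 * 0.04378156 = 0.01510 m

0.01510 m


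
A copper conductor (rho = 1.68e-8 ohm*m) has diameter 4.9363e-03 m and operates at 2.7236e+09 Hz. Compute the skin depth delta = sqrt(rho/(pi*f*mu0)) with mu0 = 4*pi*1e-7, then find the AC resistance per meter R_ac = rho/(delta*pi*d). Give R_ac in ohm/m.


delta = sqrt(1.68e-8 / (pi * 2.7236e+09 * 4*pi*1e-7)) = 1.249980e-06 m
R_ac = 1.68e-8 / (1.249980e-06 * pi * 4.9363e-03) = 0.8667 ohm/m

0.8667 ohm/m


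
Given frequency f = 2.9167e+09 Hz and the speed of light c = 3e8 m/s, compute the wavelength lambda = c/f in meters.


lambda = c / f = 3.0000e+08 / 2.9167e+09 = 0.1029 m

0.1029 m


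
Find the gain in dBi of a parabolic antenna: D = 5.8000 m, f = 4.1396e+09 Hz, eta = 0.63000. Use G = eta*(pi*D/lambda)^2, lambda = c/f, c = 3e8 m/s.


lambda = c / f = 3.0000e+08 / 4.1396e+09 = 0.07247077 m
G_linear = 0.63000 * (pi * 5.8000 / 0.07247077)^2 = 39826.35
G_dBi = 10 * log10(39826.35) = 46.00 dBi

46.00 dBi


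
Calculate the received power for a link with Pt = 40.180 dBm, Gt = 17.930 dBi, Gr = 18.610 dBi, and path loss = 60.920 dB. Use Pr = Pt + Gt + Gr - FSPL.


Pr = 40.180 + 17.930 + 18.610 - 60.920 = 15.80 dBm

15.80 dBm


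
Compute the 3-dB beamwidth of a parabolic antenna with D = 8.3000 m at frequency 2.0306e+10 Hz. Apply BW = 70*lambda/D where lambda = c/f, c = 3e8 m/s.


lambda = c / f = 3.0000e+08 / 2.0306e+10 = 0.01477396 m
BW = 70 * 0.01477396 / 8.3000 = 0.1246 deg

0.1246 deg


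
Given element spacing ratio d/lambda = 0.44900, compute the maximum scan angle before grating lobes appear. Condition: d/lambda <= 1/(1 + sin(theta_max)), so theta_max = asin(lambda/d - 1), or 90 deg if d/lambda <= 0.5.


lambda/d - 1 = 1/0.44900 - 1 = 1.227171 >= 1
d/lambda <= 0.5, so the array can scan to endfire without grating lobes: theta_max = 90 deg

90 deg


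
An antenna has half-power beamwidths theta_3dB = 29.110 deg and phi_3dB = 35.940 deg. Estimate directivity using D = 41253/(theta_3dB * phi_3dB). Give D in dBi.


D_linear = 41253 / (29.110 * 35.940) = 39.43077
D_dBi = 10 * log10(39.43077) = 15.96 dBi

15.96 dBi


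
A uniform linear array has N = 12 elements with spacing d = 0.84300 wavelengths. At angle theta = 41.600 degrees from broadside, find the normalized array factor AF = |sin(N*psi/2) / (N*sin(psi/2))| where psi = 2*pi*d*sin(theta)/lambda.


psi = 2*pi*0.84300*sin(41.600 deg) = 3.516635 rad
AF = |sin(12*3.516635/2) / (12*sin(3.516635/2))| = 0.06598

0.06598


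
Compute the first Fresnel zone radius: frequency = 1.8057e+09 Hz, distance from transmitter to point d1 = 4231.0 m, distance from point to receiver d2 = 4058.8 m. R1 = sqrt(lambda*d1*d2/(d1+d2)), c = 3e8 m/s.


lambda = c / f = 3.0000e+08 / 1.8057e+09 = 0.1661406 m
R1 = sqrt(0.1661406 * 4231.0 * 4058.8 / (4231.0 + 4058.8)) = 18.55 m

18.55 m


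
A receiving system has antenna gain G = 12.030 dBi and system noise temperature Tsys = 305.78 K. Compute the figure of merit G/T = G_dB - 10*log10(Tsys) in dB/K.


G/T = 12.030 - 10*log10(305.78) = 12.030 - 24.85409 = -12.82 dB/K

-12.82 dB/K


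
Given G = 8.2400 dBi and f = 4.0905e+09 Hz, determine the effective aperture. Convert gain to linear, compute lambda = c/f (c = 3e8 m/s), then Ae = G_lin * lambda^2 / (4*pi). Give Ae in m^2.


lambda = c / f = 3.0000e+08 / 4.0905e+09 = 0.07334067 m
G_linear = 10^(8.2400/10) = 6.668068
Ae = G_linear * lambda^2 / (4*pi) = 6.668068 * 0.07334067^2 / (4*pi) = 2.854e-03 m^2

2.854e-03 m^2


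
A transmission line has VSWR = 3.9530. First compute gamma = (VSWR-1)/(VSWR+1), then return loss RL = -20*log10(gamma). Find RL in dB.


gamma = (3.9530 - 1) / (3.9530 + 1) = 0.5962043
RL = -20 * log10(0.5962043) = 4.492 dB

4.492 dB


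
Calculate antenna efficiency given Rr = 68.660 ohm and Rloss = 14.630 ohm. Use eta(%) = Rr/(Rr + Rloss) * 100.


eta = 68.660 / (68.660 + 14.630) * 100 = 82.43%

82.43%


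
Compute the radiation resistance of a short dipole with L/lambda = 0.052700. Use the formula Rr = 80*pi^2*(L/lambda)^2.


Rr = 80 * pi^2 * (0.052700)^2 = 80 * 9.869604 * 2.777290e-03 = 2.193 ohm

2.193 ohm


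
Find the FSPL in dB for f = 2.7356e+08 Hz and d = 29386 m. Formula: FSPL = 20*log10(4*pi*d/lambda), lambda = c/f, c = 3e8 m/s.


lambda = c / f = 3.0000e+08 / 2.7356e+08 = 1.096652 m
FSPL = 20 * log10(4*pi*29386/1.096652) = 110.5 dB

110.5 dB


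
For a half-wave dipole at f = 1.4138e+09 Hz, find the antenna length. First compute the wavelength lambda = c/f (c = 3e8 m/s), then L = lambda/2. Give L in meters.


lambda = c / f = 3.0000e+08 / 1.4138e+09 = 0.2121941 m
L = lambda / 2 = 0.2121941 / 2 = 0.1061 m

0.1061 m


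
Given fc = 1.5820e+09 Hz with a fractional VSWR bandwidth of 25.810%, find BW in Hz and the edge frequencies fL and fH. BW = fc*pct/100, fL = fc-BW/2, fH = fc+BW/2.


BW = 1.5820e+09 * 25.810/100 = 4.083142e+08 Hz
fL = 1.5820e+09 - 4.083142e+08/2 = 1.378e+09 Hz
fH = 1.5820e+09 + 4.083142e+08/2 = 1.786e+09 Hz

BW=4.083e+08 Hz, fL=1.378e+09 Hz, fH=1.786e+09 Hz


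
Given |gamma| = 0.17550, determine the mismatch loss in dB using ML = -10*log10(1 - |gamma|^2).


ML = -10 * log10(1 - 0.17550^2) = -10 * log10(0.96919975) = 0.1359 dB

0.1359 dB


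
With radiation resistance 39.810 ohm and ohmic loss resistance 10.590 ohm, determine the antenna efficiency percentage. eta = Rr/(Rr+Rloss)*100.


eta = 39.810 / (39.810 + 10.590) * 100 = 78.99%

78.99%


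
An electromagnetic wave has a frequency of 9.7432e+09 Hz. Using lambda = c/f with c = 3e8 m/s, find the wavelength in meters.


lambda = c / f = 3.0000e+08 / 9.7432e+09 = 0.03079 m

0.03079 m


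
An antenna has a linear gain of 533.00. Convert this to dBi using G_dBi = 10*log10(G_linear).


G_dBi = 10 * log10(533.00) = 27.27 dBi

27.27 dBi


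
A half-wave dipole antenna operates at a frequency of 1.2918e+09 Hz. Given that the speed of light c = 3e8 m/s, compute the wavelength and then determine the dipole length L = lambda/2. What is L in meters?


lambda = c / f = 3.0000e+08 / 1.2918e+09 = 0.2322341 m
L = lambda / 2 = 0.2322341 / 2 = 0.1161 m

0.1161 m


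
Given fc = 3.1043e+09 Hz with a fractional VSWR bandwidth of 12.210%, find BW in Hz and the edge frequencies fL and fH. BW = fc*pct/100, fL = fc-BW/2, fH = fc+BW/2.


BW = 3.1043e+09 * 12.210/100 = 3.790350e+08 Hz
fL = 3.1043e+09 - 3.790350e+08/2 = 2.915e+09 Hz
fH = 3.1043e+09 + 3.790350e+08/2 = 3.294e+09 Hz

BW=3.790e+08 Hz, fL=2.915e+09 Hz, fH=3.294e+09 Hz


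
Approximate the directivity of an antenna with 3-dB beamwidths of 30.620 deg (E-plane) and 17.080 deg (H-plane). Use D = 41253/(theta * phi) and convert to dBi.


D_linear = 41253 / (30.620 * 17.080) = 78.87920
D_dBi = 10 * log10(78.87920) = 18.97 dBi

18.97 dBi


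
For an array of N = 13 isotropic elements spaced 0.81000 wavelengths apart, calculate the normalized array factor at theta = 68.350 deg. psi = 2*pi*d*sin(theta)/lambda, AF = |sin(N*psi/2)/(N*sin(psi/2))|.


psi = 2*pi*0.81000*sin(68.350 deg) = 4.730349 rad
AF = |sin(13*4.730349/2) / (13*sin(4.730349/2))| = 0.06805

0.06805


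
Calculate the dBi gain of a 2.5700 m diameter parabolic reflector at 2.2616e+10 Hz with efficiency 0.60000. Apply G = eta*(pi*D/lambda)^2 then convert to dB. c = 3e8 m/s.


lambda = c / f = 3.0000e+08 / 2.2616e+10 = 0.01326495 m
G_linear = 0.60000 * (pi * 2.5700 / 0.01326495)^2 = 222282.9
G_dBi = 10 * log10(222282.9) = 53.47 dBi

53.47 dBi


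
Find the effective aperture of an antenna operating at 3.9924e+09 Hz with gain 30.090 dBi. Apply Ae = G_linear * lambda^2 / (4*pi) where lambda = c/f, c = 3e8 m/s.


lambda = c / f = 3.0000e+08 / 3.9924e+09 = 0.07514277 m
G_linear = 10^(30.090/10) = 1020.939
Ae = G_linear * lambda^2 / (4*pi) = 1020.939 * 0.07514277^2 / (4*pi) = 0.4587 m^2

0.4587 m^2


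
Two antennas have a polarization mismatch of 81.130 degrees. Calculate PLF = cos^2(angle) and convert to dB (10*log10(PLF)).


PLF_linear = cos^2(81.130 deg) = 0.02377550
PLF_dB = 10 * log10(0.02377550) = -16.24 dB

-16.24 dB


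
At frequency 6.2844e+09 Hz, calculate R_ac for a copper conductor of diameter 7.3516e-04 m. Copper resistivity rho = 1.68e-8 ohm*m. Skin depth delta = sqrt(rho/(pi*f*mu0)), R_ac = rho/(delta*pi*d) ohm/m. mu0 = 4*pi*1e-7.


delta = sqrt(1.68e-8 / (pi * 6.2844e+09 * 4*pi*1e-7)) = 8.228920e-07 m
R_ac = 1.68e-8 / (8.228920e-07 * pi * 7.3516e-04) = 8.840 ohm/m

8.840 ohm/m


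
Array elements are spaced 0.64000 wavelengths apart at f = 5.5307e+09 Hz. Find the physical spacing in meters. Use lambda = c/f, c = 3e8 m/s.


lambda = c / f = 3.0000e+08 / 5.5307e+09 = 0.05424268 m
d = 0.64000 * 0.05424268 = 0.03472 m

0.03472 m


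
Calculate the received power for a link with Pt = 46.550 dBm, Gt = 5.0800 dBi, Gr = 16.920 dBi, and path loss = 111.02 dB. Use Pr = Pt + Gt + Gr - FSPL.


Pr = 46.550 + 5.0800 + 16.920 - 111.02 = -42.47 dBm

-42.47 dBm


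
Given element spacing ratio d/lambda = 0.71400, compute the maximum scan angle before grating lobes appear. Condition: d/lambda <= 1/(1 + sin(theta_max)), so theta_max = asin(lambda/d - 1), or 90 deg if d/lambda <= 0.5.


lambda/d - 1 = 1/0.71400 - 1 = 0.4005602
theta_max = asin(0.4005602) = 23.61 deg

23.61 deg


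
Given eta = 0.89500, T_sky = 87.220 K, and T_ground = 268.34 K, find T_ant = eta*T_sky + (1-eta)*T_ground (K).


T_ant = 0.89500 * 87.220 + (1 - 0.89500) * 268.34 = 106.2 K

106.2 K
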